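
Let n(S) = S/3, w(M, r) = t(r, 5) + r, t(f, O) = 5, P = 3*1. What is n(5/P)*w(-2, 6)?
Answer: 55/9 ≈ 6.1111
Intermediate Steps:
P = 3
w(M, r) = 5 + r
n(S) = S/3 (n(S) = S*(⅓) = S/3)
n(5/P)*w(-2, 6) = ((5/3)/3)*(5 + 6) = ((5*(⅓))/3)*11 = ((⅓)*(5/3))*11 = (5/9)*11 = 55/9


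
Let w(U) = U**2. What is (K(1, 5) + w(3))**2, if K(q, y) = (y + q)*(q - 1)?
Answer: 81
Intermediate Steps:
K(q, y) = (-1 + q)*(q + y) (K(q, y) = (q + y)*(-1 + q) = (-1 + q)*(q + y))
(K(1, 5) + w(3))**2 = ((1**2 - 1*1 - 1*5 + 1*5) + 3**2)**2 = ((1 - 1 - 5 + 5) + 9)**2 = (0 + 9)**2 = 9**2 = 81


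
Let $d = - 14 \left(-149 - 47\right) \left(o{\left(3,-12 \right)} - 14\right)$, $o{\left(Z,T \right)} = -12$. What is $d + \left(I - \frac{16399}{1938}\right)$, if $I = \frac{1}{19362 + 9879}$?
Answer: $- \frac{70938189389}{994194} \approx -71353.0$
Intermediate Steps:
$I = \frac{1}{29241} \approx 3.4199 \cdot 10^{-5}$
$d = -71344$ ($d = - 14 \left(-149 - 47\right) \left(-12 - 14\right) = - 14 \left(\left(-196\right) \left(-26\right)\right) = \left(-14\right) 5096 = -71344$)
$d + \left(I - \frac{16399}{1938}\right) = -71344 + \left(\frac{1}{29241} - \frac{16399}{1938}\right) = -71344 - \frac{8412653}{994194} = - \frac{70938189389}{994194}$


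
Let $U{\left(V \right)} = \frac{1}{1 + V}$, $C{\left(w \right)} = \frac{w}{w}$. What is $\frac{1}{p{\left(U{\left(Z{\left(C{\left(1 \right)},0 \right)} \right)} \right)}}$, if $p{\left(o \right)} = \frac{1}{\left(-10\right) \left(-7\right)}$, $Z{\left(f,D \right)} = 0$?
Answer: $70$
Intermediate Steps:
$C{\left(w \right)} = 1$
$p{\left(o \right)} = \frac{1}{70}$
$\frac{1}{p{\left(U{\left(Z{\left(C{\left(1 \right)},0 \right)} \right)} \right)}} = \frac{1}{\frac{1}{70}} = 70$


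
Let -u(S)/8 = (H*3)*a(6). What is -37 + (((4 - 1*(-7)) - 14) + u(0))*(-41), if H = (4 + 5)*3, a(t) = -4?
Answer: -106186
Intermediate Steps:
H = 27 (H = 9*3 = 27)
u(S) = 2592 (u(S) = -8*27*3*(-4) = -648*(-4) = -8*(-324) = 2592)
-37 + (((4 - 1*(-7)) - 14) + u(0))*(-41) = -37 + (((4 - 1*(-7)) - 14) + 2592)*(-41) = -37 + (((4 + 7) - 14) + 2592)*(-41) = -37 + ((11 - 14) + 2592)*(-41) = -37 + (-3 + 2592)*(-41) = -37 + 2589*(-41) = -37 - 106149 = -106186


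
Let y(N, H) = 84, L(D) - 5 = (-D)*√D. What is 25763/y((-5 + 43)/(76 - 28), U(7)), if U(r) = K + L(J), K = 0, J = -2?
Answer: 25763/84 ≈ 306.70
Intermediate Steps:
L(D) = 5 - D^(3/2) (L(D) = 5 + (-D)*√D = 5 - D^(3/2))
U(r) = 5 + 2*I*√2 (U(r) = 0 + (5 - (-2)^(3/2)) = 0 + (5 - (-2)*I*√2) = 0 + (5 + 2*I*√2) = 5 + 2*I*√2)
25763/y((-5 + 43)/(76 - 28), U(7)) = 25763/84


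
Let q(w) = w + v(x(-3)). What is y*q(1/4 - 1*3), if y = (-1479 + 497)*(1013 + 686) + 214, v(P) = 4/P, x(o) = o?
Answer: 6811833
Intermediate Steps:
q(w) = -4/3 + w (q(w) = w + 4/(-3) = w + 4*(-⅓) = w - 4/3 = -4/3 + w)
y = -1668204 (y = -982*1699 + 214 = -1668418 + 214 = -1668204)
y*q(1/4 - 1*3) = -1668204*(-4/3 + (1/4 - 1*3)) = -1668204*(-4/3 + (1*(¼) - 3)) = -1668204*(-4/3 + (¼ - 3)) = -1668204*(-4/3 - 11/4) = -1668204*(-49/12) = 6811833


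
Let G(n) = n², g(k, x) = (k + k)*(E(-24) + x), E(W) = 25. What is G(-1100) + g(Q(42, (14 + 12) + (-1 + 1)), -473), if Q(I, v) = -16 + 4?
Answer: 1220752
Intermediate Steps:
Q(I, v) = -12
g(k, x) = 2*k*(25 + x) (g(k, x) = (k + k)*(25 + x) = (2*k)*(25 + x) = 2*k*(25 + x))
G(-1100) + g(Q(42, (14 + 12) + (-1 + 1)), -473) = (-1100)² + 2*(-12)*(25 - 473) = 1210000 + 2*(-12)*(-448) = 1210000 + 10752 = 1220752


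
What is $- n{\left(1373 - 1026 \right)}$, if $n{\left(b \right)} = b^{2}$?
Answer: $-120409$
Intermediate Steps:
$- n{\left(1373 - 1026 \right)} = - \left(1373 - 1026\right)^{2} = - 347^{2} = \left(-1\right) 120409 = -120409$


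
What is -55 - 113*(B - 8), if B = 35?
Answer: -3106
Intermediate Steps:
-55 - 113*(B - 8) = -55 - 113*(35 - 8) = -55 - 113*27 = -55 - 3051 = -3106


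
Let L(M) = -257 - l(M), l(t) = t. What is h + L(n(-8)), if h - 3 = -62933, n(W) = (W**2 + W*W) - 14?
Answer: -63301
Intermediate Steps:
n(W) = -14 + 2*W**2 (n(W) = (W**2 + W**2) - 14 = 2*W**2 - 14 = -14 + 2*W**2)
h = -62930 (h = 3 - 62933 = -62930)
L(M) = -257 - M
h + L(n(-8)) = -62930 + (-257 - (-14 + 2*(-8)**2)) = -62930 + (-257 - (-14 + 2*64)) = -62930 + (-257 - (-14 + 128)) = -62930 + (-257 - 1*114) = -62930 + (-257 - 114) = -62930 - 371 = -63301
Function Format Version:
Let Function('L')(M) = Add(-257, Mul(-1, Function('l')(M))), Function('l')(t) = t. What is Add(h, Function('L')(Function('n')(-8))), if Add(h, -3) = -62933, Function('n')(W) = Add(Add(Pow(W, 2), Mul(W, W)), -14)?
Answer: -63301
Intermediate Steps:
Function('n')(W) = Add(-14, Mul(2, Pow(W, 2))) (Function('n')(W) = Add(Add(Pow(W, 2), Pow(W, 2)), -14) = Add(Mul(2, Pow(W, 2)), -14) = Add(-14, Mul(2, Pow(W, 2))))
h = -62930 (h = Add(3, -62933) = -62930)
Function('L')(M) = Add(-257, Mul(-1, M))
Add(h, Function('L')(Function('n')(-8))) = Add(-62930, Add(-257, Mul(-1, Add(-14, Mul(2, Pow(-8, 2)))))) = Add(-62930, Add(-257, Mul(-1, Add(-14, Mul(2, 64))))) = Add(-62930, Add(-257, Mul(-1, Add(-14, 128)))) = Add(-62930, Add(-257, Mul(-1, 114))) = Add(-62930, Add(-257, -114)) = Add(-62930, -371) = -63301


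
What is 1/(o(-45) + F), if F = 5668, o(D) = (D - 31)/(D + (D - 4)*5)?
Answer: 145/821898 ≈ 0.00017642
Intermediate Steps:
o(D) = (-31 + D)/(-20 + 6*D) (o(D) = (-31 + D)/(D + (-4 + D)*5) = (-31 + D)/(D + (-20 + 5*D)) = (-31 + D)/(-20 + 6*D))
1/(o(-45) + F) = 1/((-31 - 45)/(2*(-10 + 3*(-45))) + 5668) = 1/((1/2)*(-76)/(-10 - 135) + 5668) = 1/((1/2)*(-76)/(-145) + 5668) = 1/((1/2)*(-1/145)*(-76) + 5668) = 1/(38/145 + 5668) = 1/(821898/145) = 145/821898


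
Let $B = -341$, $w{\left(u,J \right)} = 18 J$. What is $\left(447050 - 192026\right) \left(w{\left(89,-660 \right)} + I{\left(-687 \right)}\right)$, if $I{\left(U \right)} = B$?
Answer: $-3116648304$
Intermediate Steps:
$I{\left(U \right)} = -341$
$\left(447050 - 192026\right) \left(w{\left(89,-660 \right)} + I{\left(-687 \right)}\right) = \left(447050 - 192026\right) \left(18 \left(-660\right) - 341\right) = 255024 \left(-11880 - 341\right) = 255024 \left(-12221\right) = -3116648304$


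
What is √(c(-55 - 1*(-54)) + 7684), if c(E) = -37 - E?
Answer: 4*√478 ≈ 87.453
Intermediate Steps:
√(c(-55 - 1*(-54)) + 7684) = √((-37 - (-55 - 1*(-54))) + 7684) = √((-37 - (-55 + 54)) + 7684) = √((-37 - 1*(-1)) + 7684) = √((-37 + 1) + 7684) = √(-36 + 7684) = √7648 = 4*√478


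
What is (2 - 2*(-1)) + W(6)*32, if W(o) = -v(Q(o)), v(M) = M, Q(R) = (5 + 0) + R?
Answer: -348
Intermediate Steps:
Q(R) = 5 + R
W(o) = -5 - o (W(o) = -(5 + o) = -5 - o)
(2 - 2*(-1)) + W(6)*32 = (2 - 2*(-1)) + (-5 - 1*6)*32 = (2 + 2) + (-5 - 6)*32 = 4 - 11*32 = 4 - 352 = -348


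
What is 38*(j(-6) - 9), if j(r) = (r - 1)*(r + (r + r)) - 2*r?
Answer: 4902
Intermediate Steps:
j(r) = -2*r + 3*r*(-1 + r) (j(r) = (-1 + r)*(r + 2*r) - 2*r = (-1 + r)*(3*r) - 2*r = 3*r*(-1 + r) - 2*r = -2*r + 3*r*(-1 + r))
38*(j(-6) - 9) = 38*(-6*(-5 + 3*(-6)) - 9) = 38*(-6*(-5 - 18) - 9) = 38*(-6*(-23) - 9) = 38*(138 - 9) = 38*129 = 4902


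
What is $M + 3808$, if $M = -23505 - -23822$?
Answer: $4125$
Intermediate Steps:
$M = 317$ ($M = -23505 + 23822 = 317$)
$M + 3808 = 317 + 3808 = 4125$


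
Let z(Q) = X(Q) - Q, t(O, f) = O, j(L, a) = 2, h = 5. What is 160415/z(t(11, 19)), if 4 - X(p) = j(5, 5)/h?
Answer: -802075/37 ≈ -21678.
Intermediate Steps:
X(p) = 18/5 (X(p) = 4 - 2/5 = 18/5)
z(Q) = 18/5 - Q
160415/z(t(11, 19)) = 160415/(18/5 - 1*11) = 160415/(18/5 - 11) = 160415/(-37/5) = 160415*(-5/37) = -802075/37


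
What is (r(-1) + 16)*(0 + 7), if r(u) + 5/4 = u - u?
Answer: 413/4 ≈ 103.25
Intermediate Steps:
r(u) = -5/4 (r(u) = -5/4 + (u - u) = -5/4 + 0 = -5/4)
(r(-1) + 16)*(0 + 7) = (-5/4 + 16)*(0 + 7) = (59/4)*7 = 413/4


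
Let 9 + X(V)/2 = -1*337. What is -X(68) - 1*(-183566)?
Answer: 184258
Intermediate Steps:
X(V) = -692 (X(V) = -18 + 2*(-1*337) = -18 + 2*(-337) = -18 - 674 = -692)
-X(68) - 1*(-183566) = -1*(-692) - 1*(-183566) = 692 + 183566 = 184258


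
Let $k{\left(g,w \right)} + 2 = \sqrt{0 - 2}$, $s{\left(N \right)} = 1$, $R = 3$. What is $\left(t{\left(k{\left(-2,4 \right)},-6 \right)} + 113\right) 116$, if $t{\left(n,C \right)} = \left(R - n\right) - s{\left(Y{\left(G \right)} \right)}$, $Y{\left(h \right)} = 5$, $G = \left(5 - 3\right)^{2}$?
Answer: $13572 - 116 i \sqrt{2} \approx 13572.0 - 164.05 i$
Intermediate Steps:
$G = 4$ ($G = 2^{2} = 4$)
$k{\left(g,w \right)} = -2 + i \sqrt{2}$ ($k{\left(g,w \right)} = -2 + \sqrt{0 - 2} = -2 + \sqrt{-2} = -2 + i \sqrt{2}$)
$t{\left(n,C \right)} = 2 - n$ ($t{\left(n,C \right)} = \left(3 - n\right) - 1 = 2 - n$)
$\left(t{\left(k{\left(-2,4 \right)},-6 \right)} + 113\right) 116 = \left(\left(2 - \left(-2 + i \sqrt{2}\right)\right) + 113\right) 116 = \left(\left(2 + \left(2 - i \sqrt{2}\right)\right) + 113\right) 116 = \left(\left(4 - i \sqrt{2}\right) + 113\right) 116 = \left(117 - i \sqrt{2}\right) 116 = 13572 - 116 i \sqrt{2}$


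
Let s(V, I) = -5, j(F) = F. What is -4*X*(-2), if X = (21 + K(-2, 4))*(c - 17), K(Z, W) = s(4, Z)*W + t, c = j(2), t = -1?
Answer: 0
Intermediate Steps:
c = 2
K(Z, W) = -1 - 5*W (K(Z, W) = -5*W - 1 = -1 - 5*W)
X = 0 (X = (21 + (-1 - 5*4))*(2 - 17) = (21 + (-1 - 20))*(-15) = (21 - 21)*(-15) = 0*(-15) = 0)
-4*X*(-2) = -4*0*(-2) = 0*(-2) = 0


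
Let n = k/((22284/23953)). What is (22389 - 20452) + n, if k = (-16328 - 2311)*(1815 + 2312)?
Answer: -204721902189/2476 ≈ -8.2682e+7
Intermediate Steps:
k = -76923153 (k = -18639*4127 = -76923153)
n = -204726698201/2476 (n = -76923153/(22284/23953) = -76923153/(22284*(1/23953)) = -76923153/22284/23953 = -76923153*23953/22284 = -204726698201/2476 ≈ -8.2684e+7)
(22389 - 20452) + n = (22389 - 20452) - 204726698201/2476 = 1937 - 204726698201/2476 = -204721902189/2476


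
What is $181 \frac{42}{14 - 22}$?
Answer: $- \frac{3801}{4} \approx -950.25$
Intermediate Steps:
$181 \frac{42}{14 - 22} = 181 \frac{42}{-8} = 181 \cdot 42 \left(- \frac{1}{8}\right) = 181 \left(- \frac{21}{4}\right) = - \frac{3801}{4}$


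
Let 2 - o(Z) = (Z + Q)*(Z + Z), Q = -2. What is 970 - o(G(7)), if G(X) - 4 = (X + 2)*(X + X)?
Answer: 34248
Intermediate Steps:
G(X) = 4 + 2*X*(2 + X) (G(X) = 4 + (X + 2)*(X + X) = 4 + (2 + X)*(2*X) = 4 + 2*X*(2 + X))
o(Z) = 2 - 2*Z*(-2 + Z) (o(Z) = 2 - (Z - 2)*(Z + Z) = 2 - (-2 + Z)*2*Z = 2 - 2*Z*(-2 + Z))
970 - o(G(7)) = 970 - (2 - 2*(4 + 2*7² + 4*7)² + 4*(4 + 2*7² + 4*7)) = 970 - (2 - 2*(4 + 2*49 + 28)² + 4*(4 + 2*49 + 28)) = 970 - (2 - 2*(4 + 98 + 28)² + 4*(4 + 98 + 28)) = 970 - (2 - 2*130² + 4*130) = 970 - (2 - 2*16900 + 520) = 970 - (2 - 33800 + 520) = 970 - 1*(-33278) = 970 + 33278 = 34248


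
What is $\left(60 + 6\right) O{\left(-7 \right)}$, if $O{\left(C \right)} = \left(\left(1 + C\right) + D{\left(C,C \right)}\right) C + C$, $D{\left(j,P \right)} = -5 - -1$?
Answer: $4158$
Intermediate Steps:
$D{\left(j,P \right)} = -4$ ($D{\left(j,P \right)} = -5 + 1 = -4$)
$O{\left(C \right)} = C + C \left(-3 + C\right)$ ($O{\left(C \right)} = \left(\left(1 + C\right) - 4\right) C + C = \left(-3 + C\right) C + C = C \left(-3 + C\right) + C = C + C \left(-3 + C\right)$)
$\left(60 + 6\right) O{\left(-7 \right)} = \left(60 + 6\right) \left(- 7 \left(-2 - 7\right)\right) = 66 \left(\left(-7\right) \left(-9\right)\right) = 66 \cdot 63 = 4158$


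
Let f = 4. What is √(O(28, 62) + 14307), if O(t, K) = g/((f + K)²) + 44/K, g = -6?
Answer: √59893726638/2046 ≈ 119.61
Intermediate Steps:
O(t, K) = -6/(4 + K)² + 44/K
√(O(28, 62) + 14307) = √((-6/(4 + 62)² + 44/62) + 14307) = √((-6/66² + 44*(1/62)) + 14307) = √((-6*1/4356 + 22/31) + 14307) = √((-1/726 + 22/31) + 14307) = √(15941/22506 + 14307) = √(322009283/22506) = √59893726638/2046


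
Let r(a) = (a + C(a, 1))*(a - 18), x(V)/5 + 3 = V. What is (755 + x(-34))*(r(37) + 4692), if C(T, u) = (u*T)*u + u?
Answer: 3486690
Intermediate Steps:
x(V) = -15 + 5*V
C(T, u) = u + T*u² (C(T, u) = (T*u)*u + u = T*u² + u = u + T*u²)
r(a) = (1 + 2*a)*(-18 + a) (r(a) = (a + 1*(1 + a*1))*(a - 18) = (a + 1*(1 + a))*(-18 + a) = (a + (1 + a))*(-18 + a) = (1 + 2*a)*(-18 + a))
(755 + x(-34))*(r(37) + 4692) = (755 + (-15 + 5*(-34)))*((-18 - 35*37 + 2*37²) + 4692) = (755 + (-15 - 170))*((-18 - 1295 + 2*1369) + 4692) = (755 - 185)*((-18 - 1295 + 2738) + 4692) = 570*(1425 + 4692) = 570*6117 = 3486690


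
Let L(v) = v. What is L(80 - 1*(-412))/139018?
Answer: 246/69509 ≈ 0.0035391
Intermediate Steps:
L(80 - 1*(-412))/139018 = (80 - 1*(-412))/139018 = (80 + 412)*(1/139018) = 492*(1/139018) = 246/69509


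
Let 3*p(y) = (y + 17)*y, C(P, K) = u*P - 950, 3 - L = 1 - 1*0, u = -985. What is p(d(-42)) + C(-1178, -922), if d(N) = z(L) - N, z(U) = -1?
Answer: 3480518/3 ≈ 1.1602e+6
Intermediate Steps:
L = 2 (L = 3 - (1 - 1*0) = 3 - (1 + 0) = 3 - 1*1 = 3 - 1 = 2)
d(N) = -1 - N
C(P, K) = -950 - 985*P (C(P, K) = -985*P - 950 = -950 - 985*P)
p(y) = y*(17 + y)/3 (p(y) = ((y + 17)*y)/3 = ((17 + y)*y)/3 = (y*(17 + y))/3 = y*(17 + y)/3)
p(d(-42)) + C(-1178, -922) = (-1 - 1*(-42))*(17 + (-1 - 1*(-42)))/3 + (-950 - 985*(-1178)) = (-1 + 42)*(17 + (-1 + 42))/3 + (-950 + 1160330) = (1/3)*41*(17 + 41) + 1159380 = (1/3)*41*58 + 1159380 = 2378/3 + 1159380 = 3480518/3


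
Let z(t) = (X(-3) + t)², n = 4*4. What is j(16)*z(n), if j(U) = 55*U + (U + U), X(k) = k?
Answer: 154128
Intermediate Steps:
n = 16
j(U) = 57*U (j(U) = 55*U + 2*U = 57*U)
z(t) = (-3 + t)²
j(16)*z(n) = (57*16)*(-3 + 16)² = 912*13² = 912*169 = 154128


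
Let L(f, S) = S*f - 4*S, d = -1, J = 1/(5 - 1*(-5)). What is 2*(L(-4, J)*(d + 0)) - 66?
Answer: -322/5 ≈ -64.400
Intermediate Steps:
J = ⅒ (J = 1/(5 + 5) = 1/10 = 1*(⅒) = ⅒ ≈ 0.10000)
L(f, S) = -4*S + S*f
2*(L(-4, J)*(d + 0)) - 66 = 2*(((-4 - 4)/10)*(-1 + 0)) - 66 = 2*(((⅒)*(-8))*(-1)) - 66 = 2*(-⅘*(-1)) - 66 = 2*(⅘) - 66 = 8/5 - 66 = -322/5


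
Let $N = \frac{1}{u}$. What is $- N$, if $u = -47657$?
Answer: $\frac{1}{47657} \approx 2.0983 \cdot 10^{-5}$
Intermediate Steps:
$N = - \frac{1}{47657}$ ($N = \frac{1}{-47657} = - \frac{1}{47657} \approx -2.0983 \cdot 10^{-5}$)
$- N = \left(-1\right) \left(- \frac{1}{47657}\right) = \frac{1}{47657}$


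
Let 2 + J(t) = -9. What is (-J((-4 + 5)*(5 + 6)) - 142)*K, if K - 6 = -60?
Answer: 7074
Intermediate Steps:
K = -54 (K = 6 - 60 = -54)
J(t) = -11 (J(t) = -2 - 9 = -11)
(-J((-4 + 5)*(5 + 6)) - 142)*K = (-1*(-11) - 142)*(-54) = (11 - 142)*(-54) = -131*(-54) = 7074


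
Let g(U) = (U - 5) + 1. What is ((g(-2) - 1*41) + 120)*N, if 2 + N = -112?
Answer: -8322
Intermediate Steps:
N = -114 (N = -2 - 112 = -114)
g(U) = -4 + U (g(U) = (-5 + U) + 1 = -4 + U)
((g(-2) - 1*41) + 120)*N = (((-4 - 2) - 1*41) + 120)*(-114) = ((-6 - 41) + 120)*(-114) = (-47 + 120)*(-114) = 73*(-114) = -8322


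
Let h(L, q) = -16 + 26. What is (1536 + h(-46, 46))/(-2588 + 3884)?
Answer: 773/648 ≈ 1.1929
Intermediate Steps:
h(L, q) = 10
(1536 + h(-46, 46))/(-2588 + 3884) = (1536 + 10)/(-2588 + 3884) = 1546/1296 = 1546*(1/1296) = 773/648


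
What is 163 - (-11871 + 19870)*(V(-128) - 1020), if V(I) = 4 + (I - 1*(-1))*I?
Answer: -121904597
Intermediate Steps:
V(I) = 4 + I*(1 + I) (V(I) = 4 + (I + 1)*I = 4 + (1 + I)*I = 4 + I*(1 + I))
163 - (-11871 + 19870)*(V(-128) - 1020) = 163 - (-11871 + 19870)*((4 - 128 + (-128)²) - 1020) = 163 - 7999*((4 - 128 + 16384) - 1020) = 163 - 7999*(16260 - 1020) = 163 - 7999*15240 = 163 - 1*121904760 = 163 - 121904760 = -121904597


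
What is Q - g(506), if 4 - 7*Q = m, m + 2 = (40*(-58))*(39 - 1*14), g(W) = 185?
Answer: 56711/7 ≈ 8101.6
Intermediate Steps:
m = -58002 (m = -2 + (40*(-58))*(39 - 1*14) = -2 - 2320*(39 - 14) = -2 - 2320*25 = -2 - 58000 = -58002)
Q = 58006/7 (Q = 4/7 - ⅐*(-58002) = 4/7 + 8286 = 58006/7 ≈ 8286.6)
Q - g(506) = 58006/7 - 1*185 = 58006/7 - 185 = 56711/7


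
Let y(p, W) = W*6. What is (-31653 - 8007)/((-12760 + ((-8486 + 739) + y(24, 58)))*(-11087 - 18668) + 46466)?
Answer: -39660/599877511 ≈ -6.6114e-5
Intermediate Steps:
y(p, W) = 6*W
(-31653 - 8007)/((-12760 + ((-8486 + 739) + y(24, 58)))*(-11087 - 18668) + 46466) = (-31653 - 8007)/((-12760 + ((-8486 + 739) + 6*58))*(-11087 - 18668) + 46466) = -39660/((-12760 + (-7747 + 348))*(-29755) + 46466) = -39660/((-12760 - 7399)*(-29755) + 46466) = -39660/(-20159*(-29755) + 46466) = -39660/(599831045 + 46466) = -39660/599877511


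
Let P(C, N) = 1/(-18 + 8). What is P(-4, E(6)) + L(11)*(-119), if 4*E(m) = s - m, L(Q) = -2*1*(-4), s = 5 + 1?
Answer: -9521/10 ≈ -952.10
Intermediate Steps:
s = 6
L(Q) = 8 (L(Q) = -2*(-4) = 8)
E(m) = 3/2 - m/4 (E(m) = (6 - m)/4 = 3/2 - m/4)
P(C, N) = -⅒ (P(C, N) = 1/(-10) = -⅒)
P(-4, E(6)) + L(11)*(-119) = -⅒ + 8*(-119) = -⅒ - 952 = -9521/10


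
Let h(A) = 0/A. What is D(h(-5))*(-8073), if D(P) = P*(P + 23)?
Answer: 0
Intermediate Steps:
h(A) = 0
D(P) = P*(23 + P)
D(h(-5))*(-8073) = (0*(23 + 0))*(-8073) = (0*23)*(-8073) = 0*(-8073) = 0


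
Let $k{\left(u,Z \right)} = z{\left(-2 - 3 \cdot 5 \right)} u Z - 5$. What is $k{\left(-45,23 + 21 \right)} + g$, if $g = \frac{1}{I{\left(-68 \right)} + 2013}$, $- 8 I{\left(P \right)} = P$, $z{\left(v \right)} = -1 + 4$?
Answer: $- \frac{24035633}{4043} \approx -5945.0$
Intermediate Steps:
$z{\left(v \right)} = 3$
$I{\left(P \right)} = - \frac{P}{8}$
$k{\left(u,Z \right)} = -5 + 3 Z u$ ($k{\left(u,Z \right)} = 3 u Z - 5 = 3 Z u - 5 = -5 + 3 Z u$)
$g = \frac{2}{4043}$ ($g = \frac{1}{\left(- \frac{1}{8}\right) \left(-68\right) + 2013} = \frac{1}{\frac{17}{2} + 2013} = \frac{1}{\frac{4043}{2}} = \frac{2}{4043} \approx 0.00049468$)
$k{\left(-45,23 + 21 \right)} + g = \left(-5 + 3 \left(23 + 21\right) \left(-45\right)\right) + \frac{2}{4043} = \left(-5 + 3 \cdot 44 \left(-45\right)\right) + \frac{2}{4043} = \left(-5 - 5940\right) + \frac{2}{4043} = -5945 + \frac{2}{4043} = - \frac{24035633}{4043}$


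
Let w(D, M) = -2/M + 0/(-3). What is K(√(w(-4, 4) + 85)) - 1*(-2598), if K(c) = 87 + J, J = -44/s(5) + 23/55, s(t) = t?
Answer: 147214/55 ≈ 2676.6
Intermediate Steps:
w(D, M) = -2/M (w(D, M) = -2/M + 0*(-⅓) = -2/M + 0 = -2/M)
J = -461/55 (J = -44/5 + 23/55 = -461/55 ≈ -8.3818)
K(c) = 4324/55 (K(c) = 87 - 461/55 = 4324/55)
K(√(w(-4, 4) + 85)) - 1*(-2598) = 4324/55 - 1*(-2598) = 4324/55 + 2598 = 147214/55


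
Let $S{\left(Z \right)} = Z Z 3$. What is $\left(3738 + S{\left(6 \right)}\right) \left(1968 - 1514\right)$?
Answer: $1746084$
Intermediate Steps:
$S{\left(Z \right)} = 3 Z^{2}$ ($S{\left(Z \right)} = Z^{2} \cdot 3 = 3 Z^{2}$)
$\left(3738 + S{\left(6 \right)}\right) \left(1968 - 1514\right) = \left(3738 + 3 \cdot 6^{2}\right) \left(1968 - 1514\right) = \left(3738 + 3 \cdot 36\right) 454 = \left(3738 + 108\right) 454 = 3846 \cdot 454 = 1746084$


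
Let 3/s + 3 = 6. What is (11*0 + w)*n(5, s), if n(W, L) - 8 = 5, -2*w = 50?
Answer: -325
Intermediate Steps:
w = -25 (w = -½*50 = -25)
s = 1 (s = 3/(-3 + 6) = 3/3 = 3*(⅓) = 1)
n(W, L) = 13 (n(W, L) = 8 + 5 = 13)
(11*0 + w)*n(5, s) = (11*0 - 25)*13 = (0 - 25)*13 = -25*13 = -325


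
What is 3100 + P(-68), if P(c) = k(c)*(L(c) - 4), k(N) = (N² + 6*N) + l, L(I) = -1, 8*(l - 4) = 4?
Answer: -36005/2 ≈ -18003.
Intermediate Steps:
l = 9/2 (l = 4 + (⅛)*4 = 4 + ½ = 9/2 ≈ 4.5000)
k(N) = 9/2 + N² + 6*N (k(N) = (N² + 6*N) + 9/2 = 9/2 + N² + 6*N)
P(c) = -45/2 - 30*c - 5*c² (P(c) = (9/2 + c² + 6*c)*(-1 - 4) = (9/2 + c² + 6*c)*(-5) = -45/2 - 30*c - 5*c²)
3100 + P(-68) = 3100 + (-45/2 - 30*(-68) - 5*(-68)²) = 3100 + (-45/2 + 2040 - 5*4624) = 3100 + (-45/2 + 2040 - 23120) = 3100 - 42205/2 = -36005/2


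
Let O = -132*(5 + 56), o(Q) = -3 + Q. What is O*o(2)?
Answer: 8052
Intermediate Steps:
O = -8052 (O = -132*61 = -8052)
O*o(2) = -8052*(-3 + 2) = -8052*(-1) = 8052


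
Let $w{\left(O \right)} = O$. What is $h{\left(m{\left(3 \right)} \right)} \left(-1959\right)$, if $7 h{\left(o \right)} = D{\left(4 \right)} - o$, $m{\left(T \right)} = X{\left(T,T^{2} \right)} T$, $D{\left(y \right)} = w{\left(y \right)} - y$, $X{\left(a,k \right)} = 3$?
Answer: $\frac{17631}{7} \approx 2518.7$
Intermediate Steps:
$D{\left(y \right)} = 0$ ($D{\left(y \right)} = y - y = 0$)
$m{\left(T \right)} = 3 T$
$h{\left(o \right)} = - \frac{o}{7}$ ($h{\left(o \right)} = \frac{0 - o}{7} = \frac{\left(-1\right) o}{7} = - \frac{o}{7}$)
$h{\left(m{\left(3 \right)} \right)} \left(-1959\right) = - \frac{3 \cdot 3}{7} \left(-1959\right) = \left(- \frac{1}{7}\right) 9 \left(-1959\right) = \left(- \frac{9}{7}\right) \left(-1959\right) = \frac{17631}{7}$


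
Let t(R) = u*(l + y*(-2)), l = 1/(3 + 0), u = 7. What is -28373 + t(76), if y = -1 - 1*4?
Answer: -84902/3 ≈ -28301.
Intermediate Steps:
l = ⅓ (l = 1/3 = ⅓ ≈ 0.33333)
y = -5 (y = -1 - 4 = -5)
t(R) = 217/3 (t(R) = 7*(⅓ - 5*(-2)) = 7*(⅓ + 10) = 7*(31/3) = 217/3)
-28373 + t(76) = -28373 + 217/3 = -84902/3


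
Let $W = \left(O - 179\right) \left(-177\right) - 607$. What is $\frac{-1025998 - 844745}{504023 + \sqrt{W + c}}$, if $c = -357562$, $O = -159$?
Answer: $- \frac{44899880909}{12097118232} + \frac{89083 i \sqrt{298343}}{12097118232} \approx -3.7116 + 0.0040223 i$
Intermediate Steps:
$W = 59219$ ($W = \left(-159 - 179\right) \left(-177\right) - 607 = \left(-338\right) \left(-177\right) - 607 = 59826 - 607 = 59219$)
$\frac{-1025998 - 844745}{504023 + \sqrt{W + c}} = \frac{-1025998 - 844745}{504023 + \sqrt{59219 - 357562}} = - \frac{1870743}{504023 + \sqrt{-298343}} = - \frac{1870743}{504023 + i \sqrt{298343}}$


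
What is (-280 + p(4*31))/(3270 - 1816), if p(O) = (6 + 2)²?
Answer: -108/727 ≈ -0.14856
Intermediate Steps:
p(O) = 64 (p(O) = 8² = 64)
(-280 + p(4*31))/(3270 - 1816) = (-280 + 64)/(3270 - 1816) = -216/1454 = -216*1/1454 = -108/727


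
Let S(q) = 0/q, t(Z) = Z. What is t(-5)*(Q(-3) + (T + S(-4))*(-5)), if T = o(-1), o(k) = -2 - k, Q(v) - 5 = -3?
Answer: -35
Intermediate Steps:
Q(v) = 2 (Q(v) = 5 - 3 = 2)
S(q) = 0
T = -1 (T = -2 - 1*(-1) = -2 + 1 = -1)
t(-5)*(Q(-3) + (T + S(-4))*(-5)) = -5*(2 + (-1 + 0)*(-5)) = -5*(2 - 1*(-5)) = -5*(2 + 5) = -5*7 = -35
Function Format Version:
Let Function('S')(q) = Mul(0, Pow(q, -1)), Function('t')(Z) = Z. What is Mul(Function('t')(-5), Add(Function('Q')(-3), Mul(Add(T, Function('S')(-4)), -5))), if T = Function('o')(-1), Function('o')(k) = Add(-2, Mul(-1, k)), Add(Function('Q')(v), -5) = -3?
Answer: -35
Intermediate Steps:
Function('Q')(v) = 2 (Function('Q')(v) = Add(5, -3) = 2)
Function('S')(q) = 0
T = -1 (T = Add(-2, Mul(-1, -1)) = Add(-2, 1) = -1)
Mul(Function('t')(-5), Add(Function('Q')(-3), Mul(Add(T, Function('S')(-4)), -5))) = Mul(-5, Add(2, Mul(Add(-1, 0), -5))) = Mul(-5, Add(2, Mul(-1, -5))) = Mul(-5, Add(2, 5)) = Mul(-5, 7) = -35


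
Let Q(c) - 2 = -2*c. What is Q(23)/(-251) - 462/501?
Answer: -31306/41917 ≈ -0.74686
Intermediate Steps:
Q(c) = 2 - 2*c
Q(23)/(-251) - 462/501 = (2 - 2*23)/(-251) - 462/501 = (2 - 46)*(-1/251) - 462*1/501 = -44*(-1/251) - 154/167 = 44/251 - 154/167 = -31306/41917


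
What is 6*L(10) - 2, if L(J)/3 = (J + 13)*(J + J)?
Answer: 8278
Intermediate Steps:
L(J) = 6*J*(13 + J) (L(J) = 3*((J + 13)*(J + J)) = 3*((13 + J)*(2*J)) = 3*(2*J*(13 + J)) = 6*J*(13 + J))
6*L(10) - 2 = 6*(6*10*(13 + 10)) - 2 = 6*(6*10*23) - 2 = 6*1380 - 2 = 8280 - 2 = 8278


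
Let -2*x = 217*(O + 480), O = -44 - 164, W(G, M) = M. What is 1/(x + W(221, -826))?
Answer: -1/30338 ≈ -3.2962e-5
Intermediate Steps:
O = -208
x = -29512 (x = -217*(-208 + 480)/2 = -217*272/2 = -½*59024 = -29512)
1/(x + W(221, -826)) = 1/(-29512 - 826) = 1/(-30338) = -1/30338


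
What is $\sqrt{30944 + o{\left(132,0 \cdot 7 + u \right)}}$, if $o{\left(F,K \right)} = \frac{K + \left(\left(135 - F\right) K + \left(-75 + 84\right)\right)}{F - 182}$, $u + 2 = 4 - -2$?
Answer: $\frac{7 \sqrt{2526}}{2} \approx 175.91$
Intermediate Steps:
$u = 4$ ($u = -2 + \left(4 - -2\right) = -2 + \left(4 + 2\right) = -2 + 6 = 4$)
$o{\left(F,K \right)} = \frac{9 + K + K \left(135 - F\right)}{-182 + F}$ ($o{\left(F,K \right)} = \frac{K + \left(K \left(135 - F\right) + 9\right)}{-182 + F} = \frac{K + \left(9 + K \left(135 - F\right)\right)}{-182 + F} = \frac{9 + K + K \left(135 - F\right)}{-182 + F}$)
$\sqrt{30944 + o{\left(132,0 \cdot 7 + u \right)}} = \sqrt{30944 + \frac{9 + 136 \left(0 \cdot 7 + 4\right) - 132 \left(0 \cdot 7 + 4\right)}{-182 + 132}} = \sqrt{30944 + \frac{9 + 136 \left(0 + 4\right) - 132 \left(0 + 4\right)}{-50}} = \sqrt{30944 - \frac{9 + 136 \cdot 4 - 132 \cdot 4}{50}} = \sqrt{30944 - \frac{9 + 544 - 528}{50}} = \sqrt{30944 - \frac{1}{2}} = \sqrt{\frac{61887}{2}} = \frac{7 \sqrt{2526}}{2}$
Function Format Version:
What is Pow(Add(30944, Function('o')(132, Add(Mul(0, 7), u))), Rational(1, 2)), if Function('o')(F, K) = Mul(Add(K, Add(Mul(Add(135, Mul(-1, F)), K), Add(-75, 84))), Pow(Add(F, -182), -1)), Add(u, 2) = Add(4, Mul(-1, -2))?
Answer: Mul(Rational(7, 2), Pow(2526, Rational(1, 2))) ≈ 175.91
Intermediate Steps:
u = 4 (u = Add(-2, Add(4, Mul(-1, -2))) = Add(-2, Add(4, 2)) = Add(-2, 6) = 4)
Function('o')(F, K) = Mul(Pow(Add(-182, F), -1), Add(9, K, Mul(K, Add(135, Mul(-1, F))))) (Function('o')(F, K) = Mul(Add(K, Add(Mul(K, Add(135, Mul(-1, F))), 9)), Pow(Add(-182, F), -1)) = Mul(Add(K, Add(9, Mul(K, Add(135, Mul(-1, F))))), Pow(Add(-182, F), -1)) = Mul(Add(9, K, Mul(K, Add(135, Mul(-1, F)))), Pow(Add(-182, F), -1)) = Mul(Pow(Add(-182, F), -1), Add(9, K, Mul(K, Add(135, Mul(-1, F))))))
Pow(Add(30944, Function('o')(132, Add(Mul(0, 7), u))), Rational(1, 2)) = Pow(Add(30944, Mul(Pow(Add(-182, 132), -1), Add(9, Mul(136, Add(Mul(0, 7), 4)), Mul(-1, 132, Add(Mul(0, 7), 4))))), Rational(1, 2)) = Pow(Add(30944, Mul(Pow(-50, -1), Add(9, Mul(136, Add(0, 4)), Mul(-1, 132, Add(0, 4))))), Rational(1, 2)) = Pow(Add(30944, Mul(Rational(-1, 50), Add(9, Mul(136, 4), Mul(-1, 132, 4)))), Rational(1, 2)) = Pow(Add(30944, Mul(Rational(-1, 50), Add(9, 544, -528))), Rational(1, 2)) = Pow(Add(30944, Mul(Rational(-1, 50), 25)), Rational(1, 2)) = Pow(Add(30944, Rational(-1, 2)), Rational(1, 2)) = Pow(Rational(61887, 2), Rational(1, 2)) = Mul(Rational(7, 2), Pow(2526, Rational(1, 2)))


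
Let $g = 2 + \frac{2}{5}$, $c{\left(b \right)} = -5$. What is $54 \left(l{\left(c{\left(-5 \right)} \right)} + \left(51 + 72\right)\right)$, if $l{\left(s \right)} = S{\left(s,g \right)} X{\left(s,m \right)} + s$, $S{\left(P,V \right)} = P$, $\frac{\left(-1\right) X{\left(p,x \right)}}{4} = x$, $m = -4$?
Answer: $2052$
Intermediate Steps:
$X{\left(p,x \right)} = - 4 x$
$g = \frac{12}{5}$ ($g = 2 + 2 \cdot \frac{1}{5} = 2 + \frac{2}{5} = \frac{12}{5} \approx 2.4$)
$l{\left(s \right)} = 17 s$ ($l{\left(s \right)} = s \left(\left(-4\right) \left(-4\right)\right) + s = s 16 + s = 16 s + s = 17 s$)
$54 \left(l{\left(c{\left(-5 \right)} \right)} + \left(51 + 72\right)\right) = 54 \left(17 \left(-5\right) + \left(51 + 72\right)\right) = 54 \left(-85 + 123\right) = 54 \cdot 38 = 2052$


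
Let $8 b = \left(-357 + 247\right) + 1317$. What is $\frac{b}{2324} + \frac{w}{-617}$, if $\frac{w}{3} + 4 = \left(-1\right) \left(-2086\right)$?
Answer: $- \frac{115380913}{11471264} \approx -10.058$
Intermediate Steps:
$w = 6246$ ($w = -12 + 3 \left(\left(-1\right) \left(-2086\right)\right) = -12 + 3 \cdot 2086 = -12 + 6258 = 6246$)
$b = \frac{1207}{8}$ ($b = \frac{\left(-357 + 247\right) + 1317}{8} = \frac{-110 + 1317}{8} = \frac{1}{8} \cdot 1207 = \frac{1207}{8} \approx 150.88$)
$\frac{b}{2324} + \frac{w}{-617} = \frac{1207}{8 \cdot 2324} + \frac{6246}{-617} = \frac{1207}{8} \cdot \frac{1}{2324} + 6246 \left(- \frac{1}{617}\right) = \frac{1207}{18592} - \frac{6246}{617} = - \frac{115380913}{11471264}$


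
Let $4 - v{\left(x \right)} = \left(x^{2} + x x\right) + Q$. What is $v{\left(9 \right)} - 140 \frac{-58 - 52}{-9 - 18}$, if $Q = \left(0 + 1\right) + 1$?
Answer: $- \frac{19720}{27} \approx -730.37$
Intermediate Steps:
$Q = 2$ ($Q = 1 + 1 = 2$)
$v{\left(x \right)} = 2 - 2 x^{2}$ ($v{\left(x \right)} = 4 - \left(\left(x^{2} + x x\right) + 2\right) = 4 - \left(\left(x^{2} + x^{2}\right) + 2\right) = 4 - \left(2 x^{2} + 2\right) = 4 - \left(2 + 2 x^{2}\right) = 2 - 2 x^{2}$)
$v{\left(9 \right)} - 140 \frac{-58 - 52}{-9 - 18} = \left(2 - 2 \cdot 9^{2}\right) - 140 \frac{-58 - 52}{-9 - 18} = \left(2 - 162\right) - 140 \left(- \frac{110}{-27}\right) = \left(2 - 162\right) - 140 \left(\left(-110\right) \left(- \frac{1}{27}\right)\right) = -160 - \frac{15400}{27} = - \frac{19720}{27}$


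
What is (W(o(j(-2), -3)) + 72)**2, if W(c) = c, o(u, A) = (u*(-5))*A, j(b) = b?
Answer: 1764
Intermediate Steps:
o(u, A) = -5*A*u (o(u, A) = (-5*u)*A = -5*A*u)
(W(o(j(-2), -3)) + 72)**2 = (-5*(-3)*(-2) + 72)**2 = (-30 + 72)**2 = 42**2 = 1764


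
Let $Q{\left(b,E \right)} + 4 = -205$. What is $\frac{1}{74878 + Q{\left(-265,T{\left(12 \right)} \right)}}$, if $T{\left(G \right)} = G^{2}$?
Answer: $\frac{1}{74669} \approx 1.3392 \cdot 10^{-5}$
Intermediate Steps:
$Q{\left(b,E \right)} = -209$ ($Q{\left(b,E \right)} = -4 - 205 = -209$)
$\frac{1}{74878 + Q{\left(-265,T{\left(12 \right)} \right)}} = \frac{1}{74878 - 209} = \frac{1}{74669}$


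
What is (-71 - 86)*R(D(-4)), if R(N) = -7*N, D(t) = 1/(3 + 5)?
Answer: 1099/8 ≈ 137.38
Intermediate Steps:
D(t) = ⅛ (D(t) = 1/8 = ⅛)
(-71 - 86)*R(D(-4)) = (-71 - 86)*(-7*⅛) = -157*(-7/8) = 1099/8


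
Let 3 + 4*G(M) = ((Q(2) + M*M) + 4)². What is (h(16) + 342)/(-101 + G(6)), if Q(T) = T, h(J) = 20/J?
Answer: 1373/1357 ≈ 1.0118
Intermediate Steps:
G(M) = -¾ + (6 + M²)²/4 (G(M) = -¾ + ((2 + M*M) + 4)²/4 = -¾ + ((2 + M²) + 4)²/4 = -¾ + (6 + M²)²/4)
(h(16) + 342)/(-101 + G(6)) = (20/16 + 342)/(-101 + (-¾ + (6 + 6²)²/4)) = (20*(1/16) + 342)/(-101 + (-¾ + (6 + 36)²/4)) = (5/4 + 342)/(-101 + (-¾ + (¼)*42²)) = 1373/(4*(-101 + (-¾ + (¼)*1764))) = 1373/(4*(-101 + (-¾ + 441))) = 1373/(4*(-101 + 1761/4)) = 1373/(4*(1357/4)) = (1373/4)*(4/1357) = 1373/1357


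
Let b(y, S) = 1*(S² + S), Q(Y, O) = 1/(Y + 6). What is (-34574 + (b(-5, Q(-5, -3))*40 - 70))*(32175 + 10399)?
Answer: -1471527736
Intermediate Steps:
Q(Y, O) = 1/(6 + Y)
b(y, S) = S + S² (b(y, S) = 1*(S + S²) = S + S²)
(-34574 + (b(-5, Q(-5, -3))*40 - 70))*(32175 + 10399) = (-34574 + (((1 + 1/(6 - 5))/(6 - 5))*40 - 70))*(32175 + 10399) = (-34574 + (((1 + 1/1)/1)*40 - 70))*42574 = (-34574 + ((1*(1 + 1))*40 - 70))*42574 = (-34574 + ((1*2)*40 - 70))*42574 = (-34574 + (2*40 - 70))*42574 = (-34574 + (80 - 70))*42574 = (-34574 + 10)*42574 = -34564*42574 = -1471527736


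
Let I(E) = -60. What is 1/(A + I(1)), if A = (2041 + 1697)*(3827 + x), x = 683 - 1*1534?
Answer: 1/11124228 ≈ 8.9894e-8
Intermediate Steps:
x = -851 (x = 683 - 1534 = -851)
A = 11124288 (A = (2041 + 1697)*(3827 - 851) = 3738*2976 = 11124288)
1/(A + I(1)) = 1/(11124288 - 60) = 1/11124228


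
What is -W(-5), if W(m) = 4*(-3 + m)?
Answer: 32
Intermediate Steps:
W(m) = -12 + 4*m
-W(-5) = -(-12 + 4*(-5)) = -(-12 - 20) = -1*(-32) = 32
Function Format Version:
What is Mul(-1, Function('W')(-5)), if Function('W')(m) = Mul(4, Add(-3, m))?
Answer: 32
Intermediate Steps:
Function('W')(m) = Add(-12, Mul(4, m))
Mul(-1, Function('W')(-5)) = Mul(-1, Add(-12, Mul(4, -5))) = Mul(-1, Add(-12, -20)) = Mul(-1, -32) = 32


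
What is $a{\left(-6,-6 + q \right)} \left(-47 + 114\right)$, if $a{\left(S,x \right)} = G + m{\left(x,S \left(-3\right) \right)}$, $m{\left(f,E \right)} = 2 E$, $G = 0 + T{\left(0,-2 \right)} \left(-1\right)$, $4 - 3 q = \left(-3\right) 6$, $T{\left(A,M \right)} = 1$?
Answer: $2345$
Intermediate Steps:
$q = \frac{22}{3}$ ($q = \frac{4}{3} - \frac{\left(-3\right) 6}{3} = \frac{4}{3} - -6 = \frac{4}{3} + 6 = \frac{22}{3} \approx 7.3333$)
$G = -1$ ($G = 0 + 1 \left(-1\right) = 0 - 1 = -1$)
$a{\left(S,x \right)} = -1 - 6 S$ ($a{\left(S,x \right)} = -1 + 2 S \left(-3\right) = -1 + 2 \left(- 3 S\right) = -1 - 6 S$)
$a{\left(-6,-6 + q \right)} \left(-47 + 114\right) = \left(-1 - -36\right) \left(-47 + 114\right) = \left(-1 + 36\right) 67 = 35 \cdot 67 = 2345$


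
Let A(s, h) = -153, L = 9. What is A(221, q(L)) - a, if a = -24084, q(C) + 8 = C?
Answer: 23931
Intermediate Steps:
q(C) = -8 + C
A(221, q(L)) - a = -153 - 1*(-24084) = -153 + 24084 = 23931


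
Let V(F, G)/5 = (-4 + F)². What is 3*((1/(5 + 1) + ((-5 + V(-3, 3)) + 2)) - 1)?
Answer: 1447/2 ≈ 723.50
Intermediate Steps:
V(F, G) = 5*(-4 + F)²
3*((1/(5 + 1) + ((-5 + V(-3, 3)) + 2)) - 1) = 3*((1/(5 + 1) + ((-5 + 5*(-4 - 3)²) + 2)) - 1) = 3*((1/6 + ((-5 + 5*(-7)²) + 2)) - 1) = 3*((⅙ + ((-5 + 5*49) + 2)) - 1) = 3*((⅙ + ((-5 + 245) + 2)) - 1) = 3*((⅙ + (240 + 2)) - 1) = 3*((⅙ + 242) - 1) = 3*(1453/6 - 1) = 3*(1447/6) = 1447/2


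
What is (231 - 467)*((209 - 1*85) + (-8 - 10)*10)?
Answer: 13216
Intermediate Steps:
(231 - 467)*((209 - 1*85) + (-8 - 10)*10) = -236*((209 - 85) - 18*10) = -236*(124 - 180) = -236*(-56) = 13216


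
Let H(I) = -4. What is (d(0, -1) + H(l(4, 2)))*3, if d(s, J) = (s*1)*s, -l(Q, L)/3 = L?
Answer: -12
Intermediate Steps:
l(Q, L) = -3*L
d(s, J) = s² (d(s, J) = s*s = s²)
(d(0, -1) + H(l(4, 2)))*3 = (0² - 4)*3 = (0 - 4)*3 = -4*3 = -12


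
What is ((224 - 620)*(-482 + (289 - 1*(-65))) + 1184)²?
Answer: 2690704384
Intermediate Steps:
((224 - 620)*(-482 + (289 - 1*(-65))) + 1184)² = (-396*(-482 + (289 + 65)) + 1184)² = (-396*(-482 + 354) + 1184)² = (-396*(-128) + 1184)² = (50688 + 1184)² = 51872² = 2690704384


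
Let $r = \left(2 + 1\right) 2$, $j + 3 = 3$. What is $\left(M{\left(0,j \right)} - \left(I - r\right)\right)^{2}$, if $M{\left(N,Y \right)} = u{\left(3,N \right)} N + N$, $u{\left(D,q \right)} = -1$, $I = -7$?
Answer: $169$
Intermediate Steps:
$j = 0$ ($j = -3 + 3 = 0$)
$r = 6$ ($r = 3 \cdot 2 = 6$)
$M{\left(N,Y \right)} = 0$ ($M{\left(N,Y \right)} = - N + N = 0$)
$\left(M{\left(0,j \right)} - \left(I - r\right)\right)^{2} = \left(0 + \left(6 - -7\right)\right)^{2} = \left(0 + \left(6 + 7\right)\right)^{2} = \left(0 + 13\right)^{2} = 13^{2} = 169$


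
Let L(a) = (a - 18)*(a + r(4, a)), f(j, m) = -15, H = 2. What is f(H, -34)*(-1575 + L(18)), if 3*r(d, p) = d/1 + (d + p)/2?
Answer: 23625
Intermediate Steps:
r(d, p) = d/2 + p/6 (r(d, p) = (d/1 + (d + p)/2)/3 = (d*1 + (d + p)*(½))/3 = (d + (d/2 + p/2))/3 = (p/2 + 3*d/2)/3 = d/2 + p/6)
L(a) = (-18 + a)*(2 + 7*a/6) (L(a) = (a - 18)*(a + ((½)*4 + a/6)) = (-18 + a)*(a + (2 + a/6)) = (-18 + a)*(2 + 7*a/6))
f(H, -34)*(-1575 + L(18)) = -15*(-1575 + (-36 - 19*18 + (7/6)*18²)) = -15*(-1575 + (-36 - 342 + (7/6)*324)) = -15*(-1575 + (-36 - 342 + 378)) = -15*(-1575 + 0) = -15*(-1575) = 23625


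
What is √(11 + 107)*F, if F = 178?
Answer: 178*√118 ≈ 1933.6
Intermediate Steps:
√(11 + 107)*F = √(11 + 107)*178 = √118*178 = 178*√118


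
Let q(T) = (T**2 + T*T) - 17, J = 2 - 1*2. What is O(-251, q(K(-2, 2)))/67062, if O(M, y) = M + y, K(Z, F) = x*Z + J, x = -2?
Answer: -118/33531 ≈ -0.0035191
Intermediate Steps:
J = 0 (J = 2 - 2 = 0)
K(Z, F) = -2*Z (K(Z, F) = -2*Z + 0 = -2*Z)
q(T) = -17 + 2*T**2 (q(T) = (T**2 + T**2) - 17 = 2*T**2 - 17 = -17 + 2*T**2)
O(-251, q(K(-2, 2)))/67062 = (-251 + (-17 + 2*(-2*(-2))**2))/67062 = (-251 + (-17 + 2*4**2))*(1/67062) = (-251 + (-17 + 2*16))*(1/67062) = (-251 + (-17 + 32))*(1/67062) = (-251 + 15)*(1/67062) = -236*1/67062 = -118/33531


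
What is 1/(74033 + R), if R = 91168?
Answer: 1/165201 ≈ 6.0532e-6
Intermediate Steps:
1/(74033 + R) = 1/(74033 + 91168) = 1/165201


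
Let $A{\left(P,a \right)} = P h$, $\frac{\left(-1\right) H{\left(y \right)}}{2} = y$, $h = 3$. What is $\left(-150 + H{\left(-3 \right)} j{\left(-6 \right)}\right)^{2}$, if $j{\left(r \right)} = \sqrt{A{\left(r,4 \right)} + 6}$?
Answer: $22068 - 3600 i \sqrt{3} \approx 22068.0 - 6235.4 i$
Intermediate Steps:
$H{\left(y \right)} = - 2 y$
$A{\left(P,a \right)} = 3 P$ ($A{\left(P,a \right)} = P 3 = 3 P$)
$j{\left(r \right)} = \sqrt{6 + 3 r}$ ($j{\left(r \right)} = \sqrt{3 r + 6} = \sqrt{6 + 3 r}$)
$\left(-150 + H{\left(-3 \right)} j{\left(-6 \right)}\right)^{2} = \left(-150 + \left(-2\right) \left(-3\right) \sqrt{6 + 3 \left(-6\right)}\right)^{2} = \left(-150 + 6 \sqrt{6 - 18}\right)^{2} = \left(-150 + 6 \sqrt{-12}\right)^{2} = \left(-150 + 6 \cdot 2 i \sqrt{3}\right)^{2} = \left(-150 + 12 i \sqrt{3}\right)^{2}$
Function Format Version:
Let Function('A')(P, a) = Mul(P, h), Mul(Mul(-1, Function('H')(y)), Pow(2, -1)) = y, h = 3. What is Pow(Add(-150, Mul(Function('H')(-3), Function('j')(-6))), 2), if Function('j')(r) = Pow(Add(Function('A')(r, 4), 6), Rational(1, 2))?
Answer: Add(22068, Mul(-3600, I, Pow(3, Rational(1, 2)))) ≈ Add(22068., Mul(-6235.4, I))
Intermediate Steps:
Function('H')(y) = Mul(-2, y)
Function('A')(P, a) = Mul(3, P) (Function('A')(P, a) = Mul(P, 3) = Mul(3, P))
Function('j')(r) = Pow(Add(6, Mul(3, r)), Rational(1, 2)) (Function('j')(r) = Pow(Add(Mul(3, r), 6), Rational(1, 2)) = Pow(Add(6, Mul(3, r)), Rational(1, 2)))
Pow(Add(-150, Mul(Function('H')(-3), Function('j')(-6))), 2) = Pow(Add(-150, Mul(Mul(-2, -3), Pow(Add(6, Mul(3, -6)), Rational(1, 2)))), 2) = Pow(Add(-150, Mul(6, Pow(Add(6, -18), Rational(1, 2)))), 2) = Pow(Add(-150, Mul(6, Pow(-12, Rational(1, 2)))), 2) = Pow(Add(-150, Mul(6, Mul(2, I, Pow(3, Rational(1, 2))))), 2) = Pow(Add(-150, Mul(12, I, Pow(3, Rational(1, 2)))), 2)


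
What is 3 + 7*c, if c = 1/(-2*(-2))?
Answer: 19/4 ≈ 4.7500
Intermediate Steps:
c = ¼ (c = 1/4 = ¼ ≈ 0.25000)
3 + 7*c = 3 + 7*(¼) = 3 + 7/4 = 19/4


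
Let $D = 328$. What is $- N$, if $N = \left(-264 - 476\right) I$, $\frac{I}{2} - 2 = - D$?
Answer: $-482480$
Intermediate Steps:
$I = -652$ ($I = 4 + 2 \left(\left(-1\right) 328\right) = 4 + 2 \left(-328\right) = 4 - 656 = -652$)
$N = 482480$ ($N = \left(-264 - 476\right) \left(-652\right) = \left(-740\right) \left(-652\right) = 482480$)
$- N = \left(-1\right) 482480 = -482480$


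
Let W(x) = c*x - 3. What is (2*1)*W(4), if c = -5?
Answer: -46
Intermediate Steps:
W(x) = -3 - 5*x (W(x) = -5*x - 3 = -3 - 5*x)
(2*1)*W(4) = (2*1)*(-3 - 5*4) = 2*(-3 - 20) = 2*(-23) = -46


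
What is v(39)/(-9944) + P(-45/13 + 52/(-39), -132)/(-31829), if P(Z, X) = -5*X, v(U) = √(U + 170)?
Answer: -660/31829 - √209/9944 ≈ -0.022190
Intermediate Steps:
v(U) = √(170 + U)
v(39)/(-9944) + P(-45/13 + 52/(-39), -132)/(-31829) = √(170 + 39)/(-9944) - 5*(-132)/(-31829) = √209*(-1/9944) + 660*(-1/31829) = -√209/9944 - 660/31829 = -660/31829 - √209/9944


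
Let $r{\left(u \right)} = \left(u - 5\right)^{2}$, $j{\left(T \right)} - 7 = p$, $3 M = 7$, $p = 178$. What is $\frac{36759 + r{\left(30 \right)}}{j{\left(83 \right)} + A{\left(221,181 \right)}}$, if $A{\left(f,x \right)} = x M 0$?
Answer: $\frac{37384}{185} \approx 202.08$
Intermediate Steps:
$M = \frac{7}{3}$ ($M = \frac{1}{3} \cdot 7 = \frac{7}{3} \approx 2.3333$)
$j{\left(T \right)} = 185$ ($j{\left(T \right)} = 7 + 178 = 185$)
$A{\left(f,x \right)} = 0$ ($A{\left(f,x \right)} = x \frac{7}{3} \cdot 0 = \frac{7 x}{3} \cdot 0 = 0$)
$r{\left(u \right)} = \left(-5 + u\right)^{2}$
$\frac{36759 + r{\left(30 \right)}}{j{\left(83 \right)} + A{\left(221,181 \right)}} = \frac{36759 + \left(-5 + 30\right)^{2}}{185 + 0} = \frac{36759 + 25^{2}}{185} = \left(36759 + 625\right) \frac{1}{185} = 37384 \cdot \frac{1}{185} = \frac{37384}{185}$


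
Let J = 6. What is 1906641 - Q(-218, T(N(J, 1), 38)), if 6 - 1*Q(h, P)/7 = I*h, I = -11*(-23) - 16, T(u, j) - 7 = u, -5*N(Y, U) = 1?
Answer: 1544937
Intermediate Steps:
N(Y, U) = -⅕ (N(Y, U) = -⅕*1 = -⅕)
T(u, j) = 7 + u
I = 237 (I = 253 - 16 = 237)
Q(h, P) = 42 - 1659*h
1906641 - Q(-218, T(N(J, 1), 38)) = 1906641 - (42 - 1659*(-218)) = 1906641 - (42 + 361662) = 1906641 - 1*361704 = 1906641 - 361704 = 1544937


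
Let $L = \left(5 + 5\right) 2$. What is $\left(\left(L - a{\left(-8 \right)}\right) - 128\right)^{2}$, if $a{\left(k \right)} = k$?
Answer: $10000$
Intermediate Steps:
$L = 20$ ($L = 10 \cdot 2 = 20$)
$\left(\left(L - a{\left(-8 \right)}\right) - 128\right)^{2} = \left(\left(20 - -8\right) - 128\right)^{2} = \left(\left(20 + 8\right) - 128\right)^{2} = \left(28 - 128\right)^{2} = \left(-100\right)^{2} = 10000$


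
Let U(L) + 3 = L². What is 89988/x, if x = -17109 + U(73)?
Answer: -89988/11783 ≈ -7.6371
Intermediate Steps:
U(L) = -3 + L²
x = -11783 (x = -17109 + (-3 + 73²) = -17109 + (-3 + 5329) = -17109 + 5326 = -11783)
89988/x = 89988/(-11783) = 89988*(-1/11783) = -89988/11783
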